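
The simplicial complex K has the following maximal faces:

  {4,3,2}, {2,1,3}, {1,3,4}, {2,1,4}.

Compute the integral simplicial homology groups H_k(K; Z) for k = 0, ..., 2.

H_0 ≅ Z,  H_1 = 0,  H_2 ≅ Z.

We work with the vertex ordering 1 < 2 < 3 < 4. The simplices of K, each written with vertices in increasing order, are:

  0-simplices (4): [1], [2], [3], [4]
  1-simplices (6): [1,2], [1,3], [1,4], [2,3], [2,4], [3,4]
  2-simplices (4): [1,2,3], [1,2,4], [1,3,4], [2,3,4]

Hence C_0 ≅ Z^4, C_1 ≅ Z^6, C_2 ≅ Z^4.

Boundary ∂_1: C_1 → C_0 maps an edge to its endpoints' difference, ∂[p,q] = q − p. For instance
  ∂[3,4] = [4] − [3].
As a 4×6 matrix over Z this has rank 3, with invariant factors (1,1,1).

∂_2: C_2 → C_1 sends each 2-simplex [p,q,r] to [q,r] − [p,r] + [p,q]. For instance
  ∂[1,2,4] = [2,4] − [1,4] + [1,2],
  ∂[1,3,4] = [3,4] − [1,4] + [1,3].
The resulting 6×4 matrix has rank 3, and its Smith normal form has invariant factors (1,1,1).

From H_k ≅ ker(∂_k) / im(∂_{k+1}) we obtain:

  H_0: rank C_0 − rank ∂_1 = 4 − 3 = 1, and the invariant factors of ∂_1 are all 1, so H_0 ≅ Z.
  H_1: rank ker ∂_1 − rank ∂_2 = (6 − 3) − 3 = 0, and the invariant factors of ∂_2 are all 1, so H_1 ≅ 0.
  H_2: rank ker ∂_2 − rank ∂_3 = (4 − 3) − 0 = 1, and there is no ∂_3, so H_2 ≅ Z.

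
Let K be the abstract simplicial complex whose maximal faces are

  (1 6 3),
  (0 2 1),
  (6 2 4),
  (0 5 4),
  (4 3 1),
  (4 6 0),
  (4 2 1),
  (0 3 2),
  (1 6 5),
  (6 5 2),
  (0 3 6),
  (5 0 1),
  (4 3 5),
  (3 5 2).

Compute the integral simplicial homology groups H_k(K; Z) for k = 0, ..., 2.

We work with the vertex ordering 0 < 1 < 2 < 3 < 4 < 5 < 6. The simplices of K, each written with vertices in increasing order, are:

  0-simplices (7): [0], [1], [2], [3], [4], [5], [6]
  1-simplices (21): [0,1], [0,2], [0,3], [0,4], [0,5], [0,6], [1,2], [1,3], [1,4], [1,5], [1,6], [2,3], [2,4], [2,5], [2,6], [3,4], [3,5], [3,6], [4,5], [4,6], [5,6]
  2-simplices (14): [0,1,2], [0,1,5], [0,2,3], [0,3,6], [0,4,5], [0,4,6], [1,2,4], [1,3,4], [1,3,6], [1,5,6], [2,3,5], [2,4,6], [2,5,6], [3,4,5]

Hence C_0 ≅ Z^7, C_1 ≅ Z^21, C_2 ≅ Z^14.

The boundary map ∂_1: C_1 → C_0 is given by ∂[p,q] = [q] − [p].
This gives a 7×21 integer matrix of rank 6; reducing to Smith normal form yields diagonal entries (1,1,1,1,1,1).

∂_2: C_2 → C_1 sends each 2-simplex [p,q,r] to [q,r] − [p,r] + [p,q]. For instance
  ∂[0,3,6] = [3,6] − [0,6] + [0,3],
  ∂[2,3,5] = [3,5] − [2,5] + [2,3].
The 21×14 boundary matrix has rank 13 and Smith normal form diag(1,1,1,1,1,1,1,1,1,1,1,1,1).

Computing H_k = (kernel of ∂_k) / (image of ∂_{k+1}):

  H_0: rank C_0 − rank ∂_1 = 7 − 6 = 1, and the invariant factors of ∂_1 are all 1, so H_0 ≅ Z.
  H_1: rank ker ∂_1 − rank ∂_2 = (21 − 6) − 13 = 2, and the invariant factors of ∂_2 are all 1, so H_1 ≅ Z^2.
  H_2: rank ker ∂_2 − rank ∂_3 = (14 − 13) − 0 = 1, and there is no ∂_3, so H_2 ≅ Z.

As a check, the Euler characteristic is 7 − 21 + 14 = 0, which agrees with 1 − 2 + 1 = 0.

H_0 = Z,  H_1 = Z^2,  H_2 = Z.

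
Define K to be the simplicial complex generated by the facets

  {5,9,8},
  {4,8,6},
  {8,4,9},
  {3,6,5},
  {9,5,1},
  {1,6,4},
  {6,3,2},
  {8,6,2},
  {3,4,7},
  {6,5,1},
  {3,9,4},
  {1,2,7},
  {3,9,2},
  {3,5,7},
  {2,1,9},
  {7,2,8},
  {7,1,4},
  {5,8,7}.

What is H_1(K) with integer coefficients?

K has 9 vertices, 27 edges, 18 triangles.
rank ∂_1 = 8, rank ∂_2 = 17 ⇒ b_1 = 27 − 8 − 17 = 2; all invariant factors of ∂_2 are 1 so no torsion. So H_1 ≅ Z^2.

H_1 ≅ Z^2.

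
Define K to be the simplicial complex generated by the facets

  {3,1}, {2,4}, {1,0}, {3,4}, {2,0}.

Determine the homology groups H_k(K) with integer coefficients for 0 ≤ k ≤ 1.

H_0 ≅ Z,  H_1 ≅ Z.

Take the total order 0 < 1 < 2 < 3 < 4 on the vertex set. Then K (dimension 1) consists of the simplices:

  0-simplices (5): [0], [1], [2], [3], [4]
  1-simplices (5): [0,1], [0,2], [1,3], [2,4], [3,4]

so the chain groups are C_0 ≅ Z^5, C_1 ≅ Z^5.

The boundary map ∂_1: C_1 → C_0 maps an edge to its endpoints' difference, ∂[p,q] = q − p.
The 5×5 boundary matrix has rank 4 and Smith normal form diag(1,1,1,1).

From H_k ≅ ker(∂_k) / im(∂_{k+1}) we obtain:

  H_0: rank C_0 − rank ∂_1 = 5 − 4 = 1, and the invariant factors of ∂_1 are all 1, so H_0 ≅ Z.
  H_1: rank ker ∂_1 − rank ∂_2 = (5 − 4) − 0 = 1, and there is no ∂_2, so H_1 ≅ Z.

As a check, the Euler characteristic is 5 − 5 = 0, which agrees with 1 − 1 = 0.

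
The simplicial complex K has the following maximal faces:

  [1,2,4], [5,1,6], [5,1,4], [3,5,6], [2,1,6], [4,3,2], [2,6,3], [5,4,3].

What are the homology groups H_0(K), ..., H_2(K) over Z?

Order the vertices as 1 < 2 < 3 < 4 < 5 < 6. Listing each simplex with vertices in this order, K has dimension 2 with simplices:

  0-simplices (6): [1], [2], [3], [4], [5], [6]
  1-simplices (12): [1,2], [1,4], [1,5], [1,6], [2,3], [2,4], [2,6], [3,4], [3,5], [3,6], [4,5], [5,6]
  2-simplices (8): [1,2,4], [1,2,6], [1,4,5], [1,5,6], [2,3,4], [2,3,6], [3,4,5], [3,5,6]

so the chain groups are C_0 ≅ Z^6, C_1 ≅ Z^12, C_2 ≅ Z^8.

Boundary ∂_1: C_1 → C_0 sends each edge [p,q] (with p < q) to q − p.
The resulting 6×12 matrix has rank 5, and its Smith normal form has invariant factors (1,1,1,1,1).

∂_2: C_2 → C_1 maps a triangle to the signed sum of its edges. For instance
  ∂[1,4,5] = [4,5] − [1,5] + [1,4],
  ∂[3,4,5] = [4,5] − [3,5] + [3,4].
The 12×8 boundary matrix has rank 7 and Smith normal form diag(1,1,1,1,1,1,1).

Now H_k = ker ∂_k / im ∂_{k+1}, so:

  H_0: rank C_0 − rank ∂_1 = 6 − 5 = 1, and the invariant factors of ∂_1 are all 1, so H_0 = Z.
  H_1: rank ker ∂_1 − rank ∂_2 = (12 − 5) − 7 = 0, and the invariant factors of ∂_2 are all 1, so H_1 = 0.
  H_2: rank ker ∂_2 − rank ∂_3 = (8 − 7) − 0 = 1, and there is no ∂_3, so H_2 = Z.

As a check, the Euler characteristic is 6 − 12 + 8 = 2, which agrees with 1 − 0 + 1 = 2.
(K is a triangulation of the 2-sphere S^2.)

H_0 = Z,  H_1 = 0,  H_2 = Z.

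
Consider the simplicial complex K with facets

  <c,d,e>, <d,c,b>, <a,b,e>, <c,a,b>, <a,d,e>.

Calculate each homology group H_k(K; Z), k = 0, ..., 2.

H_0 = Z,  H_1 = Z,  H_2 = 0.

Take the total order a < b < c < d < e on the vertex set. Then K (dimension 2) consists of the simplices:

  0-simplices (5): a, b, c, d, e
  1-simplices (10): ab, ac, ad, ae, bc, bd, be, cd, ce, de
  2-simplices (5): abc, abe, ade, bcd, cde

Hence C_0 ≅ Z^5, C_1 ≅ Z^10, C_2 ≅ Z^5.

∂_1: C_1 → C_0 is given by ∂[p,q] = [q] − [p]. For instance
  ∂ae = e − a.
The resulting 5×10 matrix has rank 4, and its Smith normal form has invariant factors (1,1,1,1).

Boundary ∂_2: C_2 → C_1 sends each 2-simplex [p,q,r] to [q,r] − [p,r] + [p,q]. For instance
  ∂abc = bc − ac + ab,
  ∂bcd = cd − bd + bc.
As a 10×5 matrix over Z this has rank 5, with invariant factors (1,1,1,1,1).

From H_k ≅ ker(∂_k) / im(∂_{k+1}) we obtain:

  H_0: rank C_0 − rank ∂_1 = 5 − 4 = 1, and the invariant factors of ∂_1 are all 1, so H_0 ≅ Z.
  H_1: rank ker ∂_1 − rank ∂_2 = (10 − 4) − 5 = 1, and the invariant factors of ∂_2 are all 1, so H_1 ≅ Z.
  H_2: rank ker ∂_2 − rank ∂_3 = (5 − 5) − 0 = 0, and there is no ∂_3, so H_2 ≅ 0.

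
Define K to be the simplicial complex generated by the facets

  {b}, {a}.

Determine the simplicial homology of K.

H_0 ≅ Z^2.

We work with the vertex ordering a < b. The simplices of K, each written with vertices in increasing order, are:

  0-simplices (2): a, b

so the chain groups are C_0 ≅ Z^2.

Now H_k = ker ∂_k / im ∂_{k+1}, so:

  H_0: rank C_0 − rank ∂_1 = 2 − 0 = 2, and there is no ∂_1, so H_0 = Z^2.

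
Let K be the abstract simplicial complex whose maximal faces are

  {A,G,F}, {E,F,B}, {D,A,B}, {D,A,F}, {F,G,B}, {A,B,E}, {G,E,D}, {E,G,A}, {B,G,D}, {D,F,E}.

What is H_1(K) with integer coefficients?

H_1 ≅ Z/2.

Fix the vertex order A < B < D < E < F < G and write every simplex with vertices in increasing order. Then dim K = 2 and the simplices of K are:

  0-simplices (6): A, B, D, E, F, G
  1-simplices (15): AB, AD, AE, AF, AG, BD, BE, BF, BG, DE, DF, DG, EF, EG, FG
  2-simplices (10): ABD, ABE, ADF, AEG, AFG, BDG, BEF, BFG, DEF, DEG

Hence C_0 ≅ Z^6, C_1 ≅ Z^15, C_2 ≅ Z^10.

∂_1: C_1 → C_0 maps an edge to its endpoints' difference, ∂[p,q] = q − p.
This gives a 6×15 integer matrix of rank 5; reducing to Smith normal form yields diagonal entries (1,1,1,1,1).

The boundary map ∂_2: C_2 → C_1 maps a triangle to the signed sum of its edges. For instance
  ∂ABE = BE − AE + AB,
  ∂ABD = BD − AD + AB.
The resulting 15×10 matrix has rank 10, and its Smith normal form has invariant factors (1,1,1,1,1,1,1,1,1,2).

Reading off H_k = ker ∂_k / im ∂_{k+1}:

  H_1: rank ker ∂_1 − rank ∂_2 = (15 − 5) − 10 = 0, and ∂_2 has invariant factor 2 > 1, so H_1 = Z/2.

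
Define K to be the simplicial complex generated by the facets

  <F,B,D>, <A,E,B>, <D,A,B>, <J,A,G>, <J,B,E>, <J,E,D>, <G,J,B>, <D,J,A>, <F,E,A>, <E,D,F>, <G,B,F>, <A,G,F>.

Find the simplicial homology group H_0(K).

H_0 = Z.

Take the total order A < B < D < E < F < G < J on the vertex set. Then K (dimension 2) consists of the simplices:

  0-simplices (7): A, B, D, E, F, G, J
  1-simplices (18): AB, AD, AE, AF, AG, AJ, BD, BE, BF, BG, BJ, DE, DF, DJ, EF, EJ, FG, GJ
  2-simplices (12): ABD, ABE, ADJ, AEF, AFG, AGJ, BDF, BEJ, BFG, BGJ, DEF, DEJ

Hence C_0 ≅ Z^7, C_1 ≅ Z^18, C_2 ≅ Z^12.

Boundary ∂_1: C_1 → C_0 sends each edge [p,q] (with p < q) to q − p. For instance
  ∂EF = F − E.
The 7×18 boundary matrix has rank 6 and Smith normal form diag(1,1,1,1,1,1).

The boundary map ∂_2: C_2 → C_1 maps a triangle to the signed sum of its edges. For instance
  ∂AEF = EF − AF + AE,
  ∂ABE = BE − AE + AB.
This gives a 18×12 integer matrix of rank 12; reducing to Smith normal form yields diagonal entries (1,1,1,1,1,1,1,1,1,1,1,2).

Now H_k = ker ∂_k / im ∂_{k+1}, so:

  H_0: rank C_0 − rank ∂_1 = 7 − 6 = 1, and the invariant factors of ∂_1 are all 1, so H_0 = Z.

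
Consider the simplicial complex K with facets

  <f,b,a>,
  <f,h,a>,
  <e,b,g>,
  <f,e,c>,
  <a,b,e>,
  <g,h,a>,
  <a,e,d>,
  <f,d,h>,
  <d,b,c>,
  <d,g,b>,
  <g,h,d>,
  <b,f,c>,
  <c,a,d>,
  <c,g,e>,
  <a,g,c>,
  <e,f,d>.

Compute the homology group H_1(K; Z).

Take the total order a < b < c < d < e < f < g < h on the vertex set. Then K (dimension 2) consists of the simplices:

  0-simplices (8): a, b, c, d, e, f, g, h
  1-simplices (24): ab, ac, ad, ae, af, ag, ah, bc, bd, be, bf, bg, cd, ce, cf, cg, de, df, dg, dh, ef, eg, fh, gh
  2-simplices (16): abe, abf, acd, acg, ade, afh, agh, bcd, bcf, bdg, beg, cef, ceg, def, dfh, dgh

Hence C_0 ≅ Z^8, C_1 ≅ Z^24, C_2 ≅ Z^16.

Boundary ∂_1: C_1 → C_0 maps an edge to its endpoints' difference, ∂[p,q] = q − p. For instance
  ∂bf = f − b.
The resulting 8×24 matrix has rank 7, and its Smith normal form has invariant factors (1,1,1,1,1,1,1).

∂_2: C_2 → C_1 maps a triangle to the signed sum of its edges. For instance
  ∂dfh = fh − dh + df,
  ∂agh = gh − ah + ag.
The 24×16 boundary matrix has rank 15 and Smith normal form diag(1,1,1,1,1,1,1,1,1,1,1,1,1,1,1).

Computing H_k = (kernel of ∂_k) / (image of ∂_{k+1}):

  H_1: rank ker ∂_1 − rank ∂_2 = (24 − 7) − 15 = 2, and the invariant factors of ∂_2 are all 1, so H_1 ≅ Z^2.

H_1 = Z^2.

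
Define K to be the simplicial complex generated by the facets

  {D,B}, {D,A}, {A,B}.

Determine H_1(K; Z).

H_1 ≅ Z.

Fix the vertex order A < B < D and write every simplex with vertices in increasing order. Then dim K = 1 and the simplices of K are:

  0-simplices (3): A, B, D
  1-simplices (3): AB, AD, BD

so the chain groups are C_0 ≅ Z^3, C_1 ≅ Z^3.

∂_1: C_1 → C_0 maps an edge to its endpoints' difference, ∂[p,q] = q − p.
The resulting 3×3 matrix has rank 2, and its Smith normal form has invariant factors (1,1).

Now H_k = ker ∂_k / im ∂_{k+1}, so:

  H_1: rank ker ∂_1 − rank ∂_2 = (3 − 2) − 0 = 1, and there is no ∂_2, so H_1 = Z.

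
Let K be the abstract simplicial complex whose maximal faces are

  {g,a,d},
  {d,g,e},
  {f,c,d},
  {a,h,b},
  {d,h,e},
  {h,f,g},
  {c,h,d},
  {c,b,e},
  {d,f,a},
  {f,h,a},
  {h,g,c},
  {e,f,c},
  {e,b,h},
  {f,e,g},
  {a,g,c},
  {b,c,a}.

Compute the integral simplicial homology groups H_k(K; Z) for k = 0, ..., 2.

H_0 ≅ Z,  H_1 ≅ Z^2,  H_2 ≅ Z.

K has 8 vertices, 24 edges, 16 triangles.
rank ∂_0 = 0, rank ∂_1 = 7 ⇒ b_0 = 8 − 0 − 7 = 1; all invariant factors of ∂_1 are 1 so no torsion. So H_0 ≅ Z.
rank ∂_1 = 7, rank ∂_2 = 15 ⇒ b_1 = 24 − 7 − 15 = 2; all invariant factors of ∂_2 are 1 so no torsion. So H_1 ≅ Z^2.
rank ∂_2 = 15, rank ∂_3 = 0 ⇒ b_2 = 16 − 15 − 0 = 1. So H_2 ≅ Z.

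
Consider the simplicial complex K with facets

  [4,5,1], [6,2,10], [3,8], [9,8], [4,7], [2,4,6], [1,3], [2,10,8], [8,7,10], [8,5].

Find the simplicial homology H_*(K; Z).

H_0 = Z,  H_1 = Z^3,  H_2 = 0.

Take the total order 1 < 2 < 3 < 4 < 5 < 6 < 7 < 8 < 9 < 10 on the vertex set. Then K (dimension 2) consists of the simplices:

  0-simplices (10): [1], [2], [3], [4], [5], [6], [7], [8], [9], [10]
  1-simplices (17): [1,3], [1,4], [1,5], [2,4], [2,6], [2,8], [2,10], [3,8], [4,5], [4,6], [4,7], [5,8], [6,10], [7,8], [7,10], [8,9], [8,10]
  2-simplices (5): [1,4,5], [2,4,6], [2,6,10], [2,8,10], [7,8,10]

Hence C_0 ≅ Z^10, C_1 ≅ Z^17, C_2 ≅ Z^5.

Boundary ∂_1: C_1 → C_0 sends each edge [p,q] (with p < q) to q − p. For instance
  ∂[2,10] = [10] − [2].
The resulting 10×17 matrix has rank 9, and its Smith normal form has invariant factors (1,1,1,1,1,1,1,1,1).

∂_2: C_2 → C_1 sends each 2-simplex [p,q,r] to [q,r] − [p,r] + [p,q]. For instance
  ∂[2,4,6] = [4,6] − [2,6] + [2,4],
  ∂[1,4,5] = [4,5] − [1,5] + [1,4].
The 17×5 boundary matrix has rank 5 and Smith normal form diag(1,1,1,1,1).

From H_k ≅ ker(∂_k) / im(∂_{k+1}) we obtain:

  H_0: rank C_0 − rank ∂_1 = 10 − 9 = 1, and the invariant factors of ∂_1 are all 1, so H_0 ≅ Z.
  H_1: rank ker ∂_1 − rank ∂_2 = (17 − 9) − 5 = 3, and the invariant factors of ∂_2 are all 1, so H_1 ≅ Z^3.
  H_2: rank ker ∂_2 − rank ∂_3 = (5 − 5) − 0 = 0, and there is no ∂_3, so H_2 ≅ 0.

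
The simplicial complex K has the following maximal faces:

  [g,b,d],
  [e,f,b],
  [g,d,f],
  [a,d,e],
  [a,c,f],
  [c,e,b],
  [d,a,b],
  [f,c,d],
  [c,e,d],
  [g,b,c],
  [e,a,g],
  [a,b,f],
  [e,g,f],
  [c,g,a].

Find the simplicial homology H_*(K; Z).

Take the total order a < b < c < d < e < f < g on the vertex set. Then K (dimension 2) consists of the simplices:

  0-simplices (7): a, b, c, d, e, f, g
  1-simplices (21): ab, ac, ad, ae, af, ag, bc, bd, be, bf, bg, cd, ce, cf, cg, de, df, dg, ef, eg, fg
  2-simplices (14): abd, abf, acf, acg, ade, aeg, bce, bcg, bdg, bef, cde, cdf, dfg, efg

giving chain groups C_0 ≅ Z^7, C_1 ≅ Z^21, C_2 ≅ Z^14.

∂_1: C_1 → C_0 is given by ∂[p,q] = [q] − [p]. For instance
  ∂cf = f − c.
The resulting 7×21 matrix has rank 6, and its Smith normal form has invariant factors (1,1,1,1,1,1).

The boundary map ∂_2: C_2 → C_1 sends each 2-simplex [p,q,r] to [q,r] − [p,r] + [p,q]. For instance
  ∂cde = de − ce + cd,
  ∂bcg = cg − bg + bc.
The 21×14 boundary matrix has rank 13 and Smith normal form diag(1,1,1,1,1,1,1,1,1,1,1,1,1).

Now H_k = ker ∂_k / im ∂_{k+1}, so:

  H_0: rank C_0 − rank ∂_1 = 7 − 6 = 1, and the invariant factors of ∂_1 are all 1, so H_0 = Z.
  H_1: rank ker ∂_1 − rank ∂_2 = (21 − 6) − 13 = 2, and the invariant factors of ∂_2 are all 1, so H_1 = Z^2.
  H_2: rank ker ∂_2 − rank ∂_3 = (14 − 13) − 0 = 1, and there is no ∂_3, so H_2 = Z.

(K is a triangulation of the torus T^2.)

H_0 = Z,  H_1 = Z^2,  H_2 = Z.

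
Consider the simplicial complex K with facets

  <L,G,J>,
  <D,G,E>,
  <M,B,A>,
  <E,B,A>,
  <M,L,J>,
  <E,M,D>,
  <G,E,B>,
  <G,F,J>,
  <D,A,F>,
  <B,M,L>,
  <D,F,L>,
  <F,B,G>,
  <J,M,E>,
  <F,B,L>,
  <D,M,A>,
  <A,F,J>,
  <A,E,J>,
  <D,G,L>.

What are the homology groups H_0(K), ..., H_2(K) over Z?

Order the vertices as A < B < D < E < F < G < J < L < M. Listing each simplex with vertices in this order, K has dimension 2 with simplices:

  0-simplices (9): A, B, D, E, F, G, J, L, M
  1-simplices (27): AB, AD, AE, AF, AJ, AM, BE, BF, BG, BL, BM, DE, DF, DG, DL, DM, EG, EJ, EM, FG, FJ, FL, GJ, GL, JL, JM, LM
  2-simplices (18): ABE, ABM, ADF, ADM, AEJ, AFJ, BEG, BFG, BFL, BLM, DEG, DEM, DFL, DGL, EJM, FGJ, GJL, JLM

giving chain groups C_0 ≅ Z^9, C_1 ≅ Z^27, C_2 ≅ Z^18.

∂_1: C_1 → C_0 maps an edge to its endpoints' difference, ∂[p,q] = q − p.
The resulting 9×27 matrix has rank 8, and its Smith normal form has invariant factors (1,1,1,1,1,1,1,1).

∂_2: C_2 → C_1 acts by ∂[p,q,r] = [q,r] − [p,r] + [p,q]. For instance
  ∂DGL = GL − DL + DG,
  ∂ABE = BE − AE + AB.
As a 27×18 matrix over Z this has rank 18, with invariant factors (1,1,1,1,1,1,1,1,1,1,1,1,1,1,1,1,1,2).

Reading off H_k = ker ∂_k / im ∂_{k+1}:

  H_0: rank C_0 − rank ∂_1 = 9 − 8 = 1, and the invariant factors of ∂_1 are all 1, so H_0 = Z.
  H_1: rank ker ∂_1 − rank ∂_2 = (27 − 8) − 18 = 1, and ∂_2 has invariant factor 2 > 1, so H_1 = Z ⊕ Z/2Z.
  H_2: rank ker ∂_2 − rank ∂_3 = (18 − 18) − 0 = 0, and there is no ∂_3, so H_2 = 0.

As a check, the Euler characteristic is 9 − 27 + 18 = 0, which agrees with 1 − 1 + 0 = 0.

H_0 = Z,  H_1 = Z ⊕ Z/2Z,  H_2 = 0.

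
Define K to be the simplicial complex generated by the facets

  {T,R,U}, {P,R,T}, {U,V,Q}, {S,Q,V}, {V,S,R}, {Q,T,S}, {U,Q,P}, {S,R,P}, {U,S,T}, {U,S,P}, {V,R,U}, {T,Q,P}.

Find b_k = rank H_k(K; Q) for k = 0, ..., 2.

b_0 = 1, b_1 = 0, b_2 = 0.

K has 7 vertices, 18 edges, 12 triangles.
rank ∂_0 = 0, rank ∂_1 = 6 ⇒ b_0 = 7 − 0 − 6 = 1; all invariant factors of ∂_1 are 1 so no torsion. So H_0 ≅ Z.
rank ∂_1 = 6, rank ∂_2 = 12 ⇒ b_1 = 18 − 6 − 12 = 0; ∂_2 has invariant factor(s) [2] giving torsion. So H_1 ≅ Z/2.
rank ∂_2 = 12, rank ∂_3 = 0 ⇒ b_2 = 12 − 12 − 0 = 0. So H_2 ≅ 0.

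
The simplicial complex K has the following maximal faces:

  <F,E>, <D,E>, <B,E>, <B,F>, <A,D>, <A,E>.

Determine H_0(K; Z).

Order the vertices as A < B < D < E < F. Listing each simplex with vertices in this order, K has dimension 1 with simplices:

  0-simplices (5): A, B, D, E, F
  1-simplices (6): AD, AE, BE, BF, DE, EF

so the chain groups are C_0 ≅ Z^5, C_1 ≅ Z^6.

Boundary ∂_1: C_1 → C_0 is given by ∂[p,q] = [q] − [p]. For instance
  ∂DE = E − D.
The 5×6 boundary matrix has rank 4 and Smith normal form diag(1,1,1,1).

Computing H_k = (kernel of ∂_k) / (image of ∂_{k+1}):

  H_0: rank C_0 − rank ∂_1 = 5 − 4 = 1, and the invariant factors of ∂_1 are all 1, so H_0 = Z.

H_0 ≅ Z.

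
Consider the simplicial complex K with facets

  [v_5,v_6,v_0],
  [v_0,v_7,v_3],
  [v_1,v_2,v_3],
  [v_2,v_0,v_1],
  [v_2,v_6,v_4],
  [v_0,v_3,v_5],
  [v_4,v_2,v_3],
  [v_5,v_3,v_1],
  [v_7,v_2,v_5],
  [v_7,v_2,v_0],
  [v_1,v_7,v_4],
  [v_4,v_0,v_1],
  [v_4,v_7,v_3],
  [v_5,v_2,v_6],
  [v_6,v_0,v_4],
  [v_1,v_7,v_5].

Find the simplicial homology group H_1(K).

H_1 = Z^2.

K has 8 vertices, 24 edges, 16 triangles.
rank ∂_1 = 7, rank ∂_2 = 15 ⇒ b_1 = 24 − 7 − 15 = 2; all invariant factors of ∂_2 are 1 so no torsion. So H_1 = Z^2.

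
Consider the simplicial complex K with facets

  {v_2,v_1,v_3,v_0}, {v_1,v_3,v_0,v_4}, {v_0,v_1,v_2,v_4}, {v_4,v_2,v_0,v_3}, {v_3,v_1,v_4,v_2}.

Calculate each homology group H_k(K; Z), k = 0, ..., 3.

Fix the vertex order v_0 < v_1 < v_2 < v_3 < v_4 and write every simplex with vertices in increasing order. Then dim K = 3 and the simplices of K are:

  0-simplices (5): [v_0], [v_1], [v_2], [v_3], [v_4]
  1-simplices (10): [v_0,v_1], [v_0,v_2], [v_0,v_3], [v_0,v_4], [v_1,v_2], [v_1,v_3], [v_1,v_4], [v_2,v_3], [v_2,v_4], [v_3,v_4]
  2-simplices (10): [v_0,v_1,v_2], [v_0,v_1,v_3], [v_0,v_1,v_4], [v_0,v_2,v_3], [v_0,v_2,v_4], [v_0,v_3,v_4], [v_1,v_2,v_3], [v_1,v_2,v_4], [v_1,v_3,v_4], [v_2,v_3,v_4]
  3-simplices (5): [v_0,v_1,v_2,v_3], [v_0,v_1,v_2,v_4], [v_0,v_1,v_3,v_4], [v_0,v_2,v_3,v_4], [v_1,v_2,v_3,v_4]

Hence C_0 ≅ Z^5, C_1 ≅ Z^10, C_2 ≅ Z^10, C_3 ≅ Z^5.

∂_1: C_1 → C_0 is given by ∂[p,q] = [q] − [p].
The resulting 5×10 matrix has rank 4, and its Smith normal form has invariant factors (1,1,1,1).

The boundary map ∂_2: C_2 → C_1 sends each 2-simplex [p,q,r] to [q,r] − [p,r] + [p,q]. For instance
  ∂[v_0,v_3,v_4] = [v_3,v_4] − [v_0,v_4] + [v_0,v_3],
  ∂[v_1,v_3,v_4] = [v_3,v_4] − [v_1,v_4] + [v_1,v_3].
This gives a 10×10 integer matrix of rank 6; reducing to Smith normal form yields diagonal entries (1,1,1,1,1,1).

The boundary map ∂_3: C_3 → C_2 sends each 3-simplex σ to the alternating sum Σ_i (−1)^i (σ with its i-th vertex removed). For instance
  ∂[v_1,v_2,v_3,v_4] = [v_2,v_3,v_4] − [v_1,v_3,v_4] + [v_1,v_2,v_4] − [v_1,v_2,v_3],
  ∂[v_0,v_1,v_3,v_4] = [v_1,v_3,v_4] − [v_0,v_3,v_4] + [v_0,v_1,v_4] − [v_0,v_1,v_3].
The 10×5 boundary matrix has rank 4 and Smith normal form diag(1,1,1,1).

Now H_k = ker ∂_k / im ∂_{k+1}, so:

  H_0: rank C_0 − rank ∂_1 = 5 − 4 = 1, and the invariant factors of ∂_1 are all 1, so H_0 = Z.
  H_1: rank ker ∂_1 − rank ∂_2 = (10 − 4) − 6 = 0, and the invariant factors of ∂_2 are all 1, so H_1 = 0.
  H_2: rank ker ∂_2 − rank ∂_3 = (10 − 6) − 4 = 0, and the invariant factors of ∂_3 are all 1, so H_2 = 0.
  H_3: rank ker ∂_3 − rank ∂_4 = (5 − 4) − 0 = 1, and there is no ∂_4, so H_3 = Z.

(K is a triangulation of the 3-sphere S^3.)

H_0 = Z,  H_1 = 0,  H_2 = 0,  H_3 = Z.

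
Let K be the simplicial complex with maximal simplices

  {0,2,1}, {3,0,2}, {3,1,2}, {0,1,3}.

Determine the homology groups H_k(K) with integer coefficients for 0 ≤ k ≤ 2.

K has 4 vertices, 6 edges, 4 triangles.
rank ∂_0 = 0, rank ∂_1 = 3 ⇒ b_0 = 4 − 0 − 3 = 1; all invariant factors of ∂_1 are 1 so no torsion. So H_0 ≅ Z.
rank ∂_1 = 3, rank ∂_2 = 3 ⇒ b_1 = 6 − 3 − 3 = 0; all invariant factors of ∂_2 are 1 so no torsion. So H_1 ≅ 0.
rank ∂_2 = 3, rank ∂_3 = 0 ⇒ b_2 = 4 − 3 − 0 = 1. So H_2 ≅ Z.

H_0 = Z,  H_1 = 0,  H_2 = Z.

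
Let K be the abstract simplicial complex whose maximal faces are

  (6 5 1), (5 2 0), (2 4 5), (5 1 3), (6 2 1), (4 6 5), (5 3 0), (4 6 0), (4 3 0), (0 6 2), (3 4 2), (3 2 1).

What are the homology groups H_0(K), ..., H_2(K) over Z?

We work with the vertex ordering 0 < 1 < 2 < 3 < 4 < 5 < 6. The simplices of K, each written with vertices in increasing order, are:

  0-simplices (7): [0], [1], [2], [3], [4], [5], [6]
  1-simplices (18): [0,2], [0,3], [0,4], [0,5], [0,6], [1,2], [1,3], [1,5], [1,6], [2,3], [2,4], [2,5], [2,6], [3,4], [3,5], [4,5], [4,6], [5,6]
  2-simplices (12): [0,2,5], [0,2,6], [0,3,4], [0,3,5], [0,4,6], [1,2,3], [1,2,6], [1,3,5], [1,5,6], [2,3,4], [2,4,5], [4,5,6]

so the chain groups are C_0 ≅ Z^7, C_1 ≅ Z^18, C_2 ≅ Z^12.

Boundary ∂_1: C_1 → C_0 sends each edge [p,q] (with p < q) to q − p. For instance
  ∂[2,4] = [4] − [2].
As a 7×18 matrix over Z this has rank 6, with invariant factors (1,1,1,1,1,1).

∂_2: C_2 → C_1 acts by ∂[p,q,r] = [q,r] − [p,r] + [p,q]. For instance
  ∂[0,3,5] = [3,5] − [0,5] + [0,3],
  ∂[2,4,5] = [4,5] − [2,5] + [2,4].
As a 18×12 matrix over Z this has rank 12, with invariant factors (1,1,1,1,1,1,1,1,1,1,1,2).

Reading off H_k = ker ∂_k / im ∂_{k+1}:

  H_0: rank C_0 − rank ∂_1 = 7 − 6 = 1, and the invariant factors of ∂_1 are all 1, so H_0 = Z.
  H_1: rank ker ∂_1 − rank ∂_2 = (18 − 6) − 12 = 0, and ∂_2 has invariant factor 2 > 1, so H_1 = Z/2Z.
  H_2: rank ker ∂_2 − rank ∂_3 = (12 − 12) − 0 = 0, and there is no ∂_3, so H_2 = 0.

As a check, the Euler characteristic is 7 − 18 + 12 = 1, which agrees with 1 − 0 + 0 = 1.

H_0 = Z,  H_1 = Z/2Z,  H_2 = 0.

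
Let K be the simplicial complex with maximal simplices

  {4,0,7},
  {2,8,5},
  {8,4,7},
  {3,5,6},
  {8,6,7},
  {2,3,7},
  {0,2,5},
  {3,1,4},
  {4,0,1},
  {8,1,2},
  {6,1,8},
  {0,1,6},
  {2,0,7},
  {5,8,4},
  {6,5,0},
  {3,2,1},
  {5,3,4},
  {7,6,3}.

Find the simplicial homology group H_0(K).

H_0 = Z.

Fix the vertex order 0 < 1 < 2 < 3 < 4 < 5 < 6 < 7 < 8 and write every simplex with vertices in increasing order. Then dim K = 2 and the simplices of K are:

  0-simplices (9): [0], [1], [2], [3], [4], [5], [6], [7], [8]
  1-simplices (27): (27 of them)
  2-simplices (18): [0,1,4], [0,1,6], [0,2,5], [0,2,7], [0,4,7], [0,5,6], [1,2,3], [1,2,8], [1,3,4], [1,6,8], [2,3,7], [2,5,8], [3,4,5], [3,5,6], [3,6,7], [4,5,8], [4,7,8], [6,7,8]

so the chain groups are C_0 ≅ Z^9, C_1 ≅ Z^27, C_2 ≅ Z^18.

Boundary ∂_1: C_1 → C_0 is given by ∂[p,q] = [q] − [p].
As a 9×27 matrix over Z this has rank 8, with invariant factors (1,1,1,1,1,1,1,1).

Boundary ∂_2: C_2 → C_1 maps a triangle to the signed sum of its edges. For instance
  ∂[3,4,5] = [4,5] − [3,5] + [3,4],
  ∂[0,1,4] = [1,4] − [0,4] + [0,1].
This gives a 27×18 integer matrix of rank 17; reducing to Smith normal form yields diagonal entries (1,1,1,1,1,1,1,1,1,1,1,1,1,1,1,1,1).

Now H_k = ker ∂_k / im ∂_{k+1}, so:

  H_0: rank C_0 − rank ∂_1 = 9 − 8 = 1, and the invariant factors of ∂_1 are all 1, so H_0 ≅ Z.

(K is a triangulation of the torus T^2.)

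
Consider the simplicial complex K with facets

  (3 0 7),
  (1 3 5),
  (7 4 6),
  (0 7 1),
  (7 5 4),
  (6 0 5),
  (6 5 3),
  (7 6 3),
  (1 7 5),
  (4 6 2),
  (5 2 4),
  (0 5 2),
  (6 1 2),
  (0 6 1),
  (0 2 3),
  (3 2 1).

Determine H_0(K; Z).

H_0 ≅ Z.

Take the total order 0 < 1 < 2 < 3 < 4 < 5 < 6 < 7 on the vertex set. Then K (dimension 2) consists of the simplices:

  0-simplices (8): [0], [1], [2], [3], [4], [5], [6], [7]
  1-simplices (24): (24 of them)
  2-simplices (16): [0,1,6], [0,1,7], [0,2,3], [0,2,5], [0,3,7], [0,5,6], [1,2,3], [1,2,6], [1,3,5], [1,5,7], [2,4,5], [2,4,6], [3,5,6], [3,6,7], [4,5,7], [4,6,7]

Hence C_0 ≅ Z^8, C_1 ≅ Z^24, C_2 ≅ Z^16.

∂_1: C_1 → C_0 is given by ∂[p,q] = [q] − [p]. For instance
  ∂[0,1] = [1] − [0].
The 8×24 boundary matrix has rank 7 and Smith normal form diag(1,1,1,1,1,1,1).

The boundary map ∂_2: C_2 → C_1 maps a triangle to the signed sum of its edges. For instance
  ∂[1,2,3] = [2,3] − [1,3] + [1,2],
  ∂[1,3,5] = [3,5] − [1,5] + [1,3].
The 24×16 boundary matrix has rank 15 and Smith normal form diag(1,1,1,1,1,1,1,1,1,1,1,1,1,1,1).

Reading off H_k = ker ∂_k / im ∂_{k+1}:

  H_0: rank C_0 − rank ∂_1 = 8 − 7 = 1, and the invariant factors of ∂_1 are all 1, so H_0 = Z.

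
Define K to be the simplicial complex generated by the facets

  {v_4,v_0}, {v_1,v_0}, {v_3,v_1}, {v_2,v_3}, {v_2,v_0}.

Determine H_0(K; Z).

H_0 ≅ Z.

K has 5 vertices, 5 edges.
rank ∂_0 = 0, rank ∂_1 = 4 ⇒ b_0 = 5 − 0 − 4 = 1; all invariant factors of ∂_1 are 1 so no torsion. So H_0 = Z.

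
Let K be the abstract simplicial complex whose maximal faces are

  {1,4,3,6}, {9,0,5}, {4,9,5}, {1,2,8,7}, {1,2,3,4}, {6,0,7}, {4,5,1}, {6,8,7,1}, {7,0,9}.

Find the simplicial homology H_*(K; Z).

Order the vertices as 0 < 1 < 2 < 3 < 4 < 5 < 6 < 7 < 8 < 9. Listing each simplex with vertices in this order, K has dimension 3 with simplices:

  0-simplices (10): [0], [1], [2], [3], [4], [5], [6], [7], [8], [9]
  1-simplices (25): (25 of them)
  2-simplices (19): (19 of them)
  3-simplices (4): [1,2,3,4], [1,2,7,8], [1,3,4,6], [1,6,7,8]

so the chain groups are C_0 ≅ Z^10, C_1 ≅ Z^25, C_2 ≅ Z^19, C_3 ≅ Z^4.

∂_1: C_1 → C_0 is given by ∂[p,q] = [q] − [p]. For instance
  ∂[1,4] = [4] − [1].
The resulting 10×25 matrix has rank 9, and its Smith normal form has invariant factors (1,1,1,1,1,1,1,1,1).

∂_2: C_2 → C_1 acts by ∂[p,q,r] = [q,r] − [p,r] + [p,q]. For instance
  ∂[0,6,7] = [6,7] − [0,7] + [0,6],
  ∂[1,2,8] = [2,8] − [1,8] + [1,2].
This gives a 25×19 integer matrix of rank 15; reducing to Smith normal form yields diagonal entries (1,1,1,1,1,1,1,1,1,1,1,1,1,1,1).

The boundary map ∂_3: C_3 → C_2 sends each 3-simplex σ to the alternating sum Σ_i (−1)^i (σ with its i-th vertex removed). For instance
  ∂[1,6,7,8] = [6,7,8] − [1,7,8] + [1,6,8] − [1,6,7],
  ∂[1,2,7,8] = [2,7,8] − [1,7,8] + [1,2,8] − [1,2,7].
This gives a 19×4 integer matrix of rank 4; reducing to Smith normal form yields diagonal entries (1,1,1,1).

From H_k ≅ ker(∂_k) / im(∂_{k+1}) we obtain:

  H_0: rank C_0 − rank ∂_1 = 10 − 9 = 1, and the invariant factors of ∂_1 are all 1, so H_0 = Z.
  H_1: rank ker ∂_1 − rank ∂_2 = (25 − 9) − 15 = 1, and the invariant factors of ∂_2 are all 1, so H_1 = Z.
  H_2: rank ker ∂_2 − rank ∂_3 = (19 − 15) − 4 = 0, and the invariant factors of ∂_3 are all 1, so H_2 = 0.
  H_3: rank ker ∂_3 − rank ∂_4 = (4 − 4) − 0 = 0, and there is no ∂_4, so H_3 = 0.

H_0 ≅ Z,  H_1 ≅ Z,  H_2 = 0,  H_3 = 0.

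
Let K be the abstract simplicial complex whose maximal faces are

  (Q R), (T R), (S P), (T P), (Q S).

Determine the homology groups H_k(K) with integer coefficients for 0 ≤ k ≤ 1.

H_0 = Z,  H_1 = Z.

Order the vertices as P < Q < R < S < T. Listing each simplex with vertices in this order, K has dimension 1 with simplices:

  0-simplices (5): P, Q, R, S, T
  1-simplices (5): PS, PT, QR, QS, RT

giving chain groups C_0 ≅ Z^5, C_1 ≅ Z^5.

The boundary map ∂_1: C_1 → C_0 maps an edge to its endpoints' difference, ∂[p,q] = q − p. For instance
  ∂PT = T − P.
The resulting 5×5 matrix has rank 4, and its Smith normal form has invariant factors (1,1,1,1).

Reading off H_k = ker ∂_k / im ∂_{k+1}:

  H_0: rank C_0 − rank ∂_1 = 5 − 4 = 1, and the invariant factors of ∂_1 are all 1, so H_0 = Z.
  H_1: rank ker ∂_1 − rank ∂_2 = (5 − 4) − 0 = 1, and there is no ∂_2, so H_1 = Z.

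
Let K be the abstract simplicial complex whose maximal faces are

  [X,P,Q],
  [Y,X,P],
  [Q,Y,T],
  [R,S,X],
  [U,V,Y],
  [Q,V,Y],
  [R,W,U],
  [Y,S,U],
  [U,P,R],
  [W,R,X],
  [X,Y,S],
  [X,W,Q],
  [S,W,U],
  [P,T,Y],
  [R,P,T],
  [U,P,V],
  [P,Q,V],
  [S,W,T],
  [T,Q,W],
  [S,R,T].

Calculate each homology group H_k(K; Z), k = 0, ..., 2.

H_0 = Z,  H_1 = Z ⊕ Z/2,  H_2 = 0.

We work with the vertex ordering P < Q < R < S < T < U < V < W < X < Y. The simplices of K, each written with vertices in increasing order, are:

  0-simplices (10): P, Q, R, S, T, U, V, W, X, Y
  1-simplices (30): PQ, PR, PT, PU, PV, PX, PY, QT, QV, QW, QX, QY, RS, RT, RU, RW, RX, ST, SU, SW, SX, SY, TW, TY, UV, UW, UY, VY, WX, XY
  2-simplices (20): PQV, PQX, PRT, PRU, PTY, PUV, PXY, QTW, QTY, QVY, QWX, RST, RSX, RUW, RWX, STW, SUW, SUY, SXY, UVY

Hence C_0 ≅ Z^10, C_1 ≅ Z^30, C_2 ≅ Z^20.

The boundary map ∂_1: C_1 → C_0 is given by ∂[p,q] = [q] − [p]. For instance
  ∂PY = Y − P.
This gives a 10×30 integer matrix of rank 9; reducing to Smith normal form yields diagonal entries (1,1,1,1,1,1,1,1,1).

Boundary ∂_2: C_2 → C_1 sends each 2-simplex [p,q,r] to [q,r] − [p,r] + [p,q]. For instance
  ∂RWX = WX − RX + RW,
  ∂QTW = TW − QW + QT.
This gives a 30×20 integer matrix of rank 20; reducing to Smith normal form yields diagonal entries (1,1,1,1,1,1,1,1,1,1,1,1,1,1,1,1,1,1,1,2).

Reading off H_k = ker ∂_k / im ∂_{k+1}:

  H_0: rank C_0 − rank ∂_1 = 10 − 9 = 1, and the invariant factors of ∂_1 are all 1, so H_0 ≅ Z.
  H_1: rank ker ∂_1 − rank ∂_2 = (30 − 9) − 20 = 1, and ∂_2 has invariant factor 2 > 1, so H_1 ≅ Z ⊕ Z/2.
  H_2: rank ker ∂_2 − rank ∂_3 = (20 − 20) − 0 = 0, and there is no ∂_3, so H_2 ≅ 0.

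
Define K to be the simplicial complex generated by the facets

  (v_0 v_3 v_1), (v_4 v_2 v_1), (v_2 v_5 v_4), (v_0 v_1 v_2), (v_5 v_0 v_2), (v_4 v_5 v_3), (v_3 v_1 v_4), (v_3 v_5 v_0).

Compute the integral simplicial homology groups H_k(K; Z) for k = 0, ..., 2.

We work with the vertex ordering v_0 < v_1 < v_2 < v_3 < v_4 < v_5. The simplices of K, each written with vertices in increasing order, are:

  0-simplices (6): [v_0], [v_1], [v_2], [v_3], [v_4], [v_5]
  1-simplices (12): [v_0,v_1], [v_0,v_2], [v_0,v_3], [v_0,v_5], [v_1,v_2], [v_1,v_3], [v_1,v_4], [v_2,v_4], [v_2,v_5], [v_3,v_4], [v_3,v_5], [v_4,v_5]
  2-simplices (8): [v_0,v_1,v_2], [v_0,v_1,v_3], [v_0,v_2,v_5], [v_0,v_3,v_5], [v_1,v_2,v_4], [v_1,v_3,v_4], [v_2,v_4,v_5], [v_3,v_4,v_5]

giving chain groups C_0 ≅ Z^6, C_1 ≅ Z^12, C_2 ≅ Z^8.

Boundary ∂_1: C_1 → C_0 sends each edge [p,q] (with p < q) to q − p. For instance
  ∂[v_1,v_3] = [v_3] − [v_1].
The resulting 6×12 matrix has rank 5, and its Smith normal form has invariant factors (1,1,1,1,1).

∂_2: C_2 → C_1 acts by ∂[p,q,r] = [q,r] − [p,r] + [p,q]. For instance
  ∂[v_1,v_3,v_4] = [v_3,v_4] − [v_1,v_4] + [v_1,v_3],
  ∂[v_2,v_4,v_5] = [v_4,v_5] − [v_2,v_5] + [v_2,v_4].
The resulting 12×8 matrix has rank 7, and its Smith normal form has invariant factors (1,1,1,1,1,1,1).

Computing H_k = (kernel of ∂_k) / (image of ∂_{k+1}):

  H_0: rank C_0 − rank ∂_1 = 6 − 5 = 1, and the invariant factors of ∂_1 are all 1, so H_0 = Z.
  H_1: rank ker ∂_1 − rank ∂_2 = (12 − 5) − 7 = 0, and the invariant factors of ∂_2 are all 1, so H_1 = 0.
  H_2: rank ker ∂_2 − rank ∂_3 = (8 − 7) − 0 = 1, and there is no ∂_3, so H_2 = Z.

(K is a triangulation of the 2-sphere S^2.)

H_0 ≅ Z,  H_1 = 0,  H_2 ≅ Z.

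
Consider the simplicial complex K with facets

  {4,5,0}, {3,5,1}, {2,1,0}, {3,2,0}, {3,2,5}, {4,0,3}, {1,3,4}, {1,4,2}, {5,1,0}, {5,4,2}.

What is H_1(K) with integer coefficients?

H_1 = Z/2.

Order the vertices as 0 < 1 < 2 < 3 < 4 < 5. Listing each simplex with vertices in this order, K has dimension 2 with simplices:

  0-simplices (6): [0], [1], [2], [3], [4], [5]
  1-simplices (15): [0,1], [0,2], [0,3], [0,4], [0,5], [1,2], [1,3], [1,4], [1,5], [2,3], [2,4], [2,5], [3,4], [3,5], [4,5]
  2-simplices (10): [0,1,2], [0,1,5], [0,2,3], [0,3,4], [0,4,5], [1,2,4], [1,3,4], [1,3,5], [2,3,5], [2,4,5]

Hence C_0 ≅ Z^6, C_1 ≅ Z^15, C_2 ≅ Z^10.

The boundary map ∂_1: C_1 → C_0 sends each edge [p,q] (with p < q) to q − p. For instance
  ∂[1,5] = [5] − [1].
The resulting 6×15 matrix has rank 5, and its Smith normal form has invariant factors (1,1,1,1,1).

The boundary map ∂_2: C_2 → C_1 maps a triangle to the signed sum of its edges. For instance
  ∂[1,3,4] = [3,4] − [1,4] + [1,3],
  ∂[0,3,4] = [3,4] − [0,4] + [0,3].
The 15×10 boundary matrix has rank 10 and Smith normal form diag(1,1,1,1,1,1,1,1,1,2).

From H_k ≅ ker(∂_k) / im(∂_{k+1}) we obtain:

  H_1: rank ker ∂_1 − rank ∂_2 = (15 − 5) − 10 = 0, and ∂_2 has invariant factor 2 > 1, so H_1 ≅ Z/2.

(K is a triangulation of the real projective plane RP^2.)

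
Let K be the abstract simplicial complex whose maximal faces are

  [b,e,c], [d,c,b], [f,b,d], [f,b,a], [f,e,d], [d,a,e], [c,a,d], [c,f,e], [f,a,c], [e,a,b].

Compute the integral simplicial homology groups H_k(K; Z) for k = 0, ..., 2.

K has 6 vertices, 15 edges, 10 triangles.
rank ∂_0 = 0, rank ∂_1 = 5 ⇒ b_0 = 6 − 0 − 5 = 1; all invariant factors of ∂_1 are 1 so no torsion. So H_0 = Z.
rank ∂_1 = 5, rank ∂_2 = 10 ⇒ b_1 = 15 − 5 − 10 = 0; ∂_2 has invariant factor(s) [2] giving torsion. So H_1 = Z/2.
rank ∂_2 = 10, rank ∂_3 = 0 ⇒ b_2 = 10 − 10 − 0 = 0. So H_2 = 0.

H_0 ≅ Z,  H_1 ≅ Z/2,  H_2 = 0.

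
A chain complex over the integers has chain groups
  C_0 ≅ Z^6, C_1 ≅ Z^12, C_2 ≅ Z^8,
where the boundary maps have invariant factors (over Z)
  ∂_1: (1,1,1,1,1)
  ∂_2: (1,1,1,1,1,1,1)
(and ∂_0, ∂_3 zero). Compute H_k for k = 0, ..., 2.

H_0: b_0 = 6 − 0 − 5 = 1; torsion from ∂_1 factors > 1: none. So H_0 = Z.
H_1: b_1 = 12 − 5 − 7 = 0; torsion from ∂_2 factors > 1: none. So H_1 = 0.
H_2: b_2 = 8 − 7 − 0 = 1; torsion from ∂_3 factors > 1: none. So H_2 = Z.

H_0 = Z,  H_1 = 0,  H_2 = Z.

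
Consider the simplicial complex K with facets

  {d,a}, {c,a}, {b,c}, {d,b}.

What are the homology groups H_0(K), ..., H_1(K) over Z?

Fix the vertex order a < b < c < d and write every simplex with vertices in increasing order. Then dim K = 1 and the simplices of K are:

  0-simplices (4): a, b, c, d
  1-simplices (4): ac, ad, bc, bd

Hence C_0 ≅ Z^4, C_1 ≅ Z^4.

Boundary ∂_1: C_1 → C_0 is given by ∂[p,q] = [q] − [p].
As a 4×4 matrix over Z this has rank 3, with invariant factors (1,1,1).

Reading off H_k = ker ∂_k / im ∂_{k+1}:

  H_0: rank C_0 − rank ∂_1 = 4 − 3 = 1, and the invariant factors of ∂_1 are all 1, so H_0 = Z.
  H_1: rank ker ∂_1 − rank ∂_2 = (4 − 3) − 0 = 1, and there is no ∂_2, so H_1 = Z.

(K is a triangulation of the circle S^1.)

H_0 ≅ Z,  H_1 ≅ Z.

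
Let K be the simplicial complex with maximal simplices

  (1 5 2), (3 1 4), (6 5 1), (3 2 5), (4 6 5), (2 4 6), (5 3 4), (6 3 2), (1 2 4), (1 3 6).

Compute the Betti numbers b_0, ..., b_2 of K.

b_0 = 1, b_1 = 0, b_2 = 0.

Fix the vertex order 1 < 2 < 3 < 4 < 5 < 6 and write every simplex with vertices in increasing order. Then dim K = 2 and the simplices of K are:

  0-simplices (6): [1], [2], [3], [4], [5], [6]
  1-simplices (15): [1,2], [1,3], [1,4], [1,5], [1,6], [2,3], [2,4], [2,5], [2,6], [3,4], [3,5], [3,6], [4,5], [4,6], [5,6]
  2-simplices (10): [1,2,4], [1,2,5], [1,3,4], [1,3,6], [1,5,6], [2,3,5], [2,3,6], [2,4,6], [3,4,5], [4,5,6]

giving chain groups C_0 ≅ Z^6, C_1 ≅ Z^15, C_2 ≅ Z^10.

The boundary map ∂_1: C_1 → C_0 is given by ∂[p,q] = [q] − [p].
The resulting 6×15 matrix has rank 5, and its Smith normal form has invariant factors (1,1,1,1,1).

Boundary ∂_2: C_2 → C_1 sends each 2-simplex [p,q,r] to [q,r] − [p,r] + [p,q]. For instance
  ∂[3,4,5] = [4,5] − [3,5] + [3,4],
  ∂[2,4,6] = [4,6] − [2,6] + [2,4].
This gives a 15×10 integer matrix of rank 10; reducing to Smith normal form yields diagonal entries (1,1,1,1,1,1,1,1,1,2).

Reading off H_k = ker ∂_k / im ∂_{k+1}:

  H_0: rank C_0 − rank ∂_1 = 6 − 5 = 1, and the invariant factors of ∂_1 are all 1, so H_0 = Z.
  H_1: rank ker ∂_1 − rank ∂_2 = (15 − 5) − 10 = 0, and ∂_2 has invariant factor 2 > 1, so H_1 = Z_2.
  H_2: rank ker ∂_2 − rank ∂_3 = (10 − 10) − 0 = 0, and there is no ∂_3, so H_2 = 0.

As a check, the Euler characteristic is 6 − 15 + 10 = 1, which agrees with 1 − 0 + 0 = 1.
(K is a triangulation of the real projective plane RP^2.)

Hence the Betti numbers are b_0 = 1, b_1 = 0, b_2 = 0.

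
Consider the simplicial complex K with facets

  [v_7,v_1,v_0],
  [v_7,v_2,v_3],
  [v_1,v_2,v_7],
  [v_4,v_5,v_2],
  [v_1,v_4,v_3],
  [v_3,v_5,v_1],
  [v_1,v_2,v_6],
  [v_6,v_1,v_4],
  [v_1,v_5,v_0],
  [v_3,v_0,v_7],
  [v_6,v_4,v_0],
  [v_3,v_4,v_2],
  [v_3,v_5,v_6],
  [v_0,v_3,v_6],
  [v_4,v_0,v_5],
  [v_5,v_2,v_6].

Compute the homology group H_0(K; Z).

H_0 ≅ Z.

We work with the vertex ordering v_0 < v_1 < v_2 < v_3 < v_4 < v_5 < v_6 < v_7. The simplices of K, each written with vertices in increasing order, are:

  0-simplices (8): [v_0], [v_1], [v_2], [v_3], [v_4], [v_5], [v_6], [v_7]
  1-simplices (24): (24 of them)
  2-simplices (16): (16 of them)

Hence C_0 ≅ Z^8, C_1 ≅ Z^24, C_2 ≅ Z^16.

Boundary ∂_1: C_1 → C_0 sends each edge [p,q] (with p < q) to q − p. For instance
  ∂[v_4,v_6] = [v_6] − [v_4].
This gives a 8×24 integer matrix of rank 7; reducing to Smith normal form yields diagonal entries (1,1,1,1,1,1,1).

Boundary ∂_2: C_2 → C_1 maps a triangle to the signed sum of its edges. For instance
  ∂[v_2,v_5,v_6] = [v_5,v_6] − [v_2,v_6] + [v_2,v_5],
  ∂[v_0,v_3,v_7] = [v_3,v_7] − [v_0,v_7] + [v_0,v_3].
The 24×16 boundary matrix has rank 15 and Smith normal form diag(1,1,1,1,1,1,1,1,1,1,1,1,1,1,1).

From H_k ≅ ker(∂_k) / im(∂_{k+1}) we obtain:

  H_0: rank C_0 − rank ∂_1 = 8 − 7 = 1, and the invariant factors of ∂_1 are all 1, so H_0 = Z.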